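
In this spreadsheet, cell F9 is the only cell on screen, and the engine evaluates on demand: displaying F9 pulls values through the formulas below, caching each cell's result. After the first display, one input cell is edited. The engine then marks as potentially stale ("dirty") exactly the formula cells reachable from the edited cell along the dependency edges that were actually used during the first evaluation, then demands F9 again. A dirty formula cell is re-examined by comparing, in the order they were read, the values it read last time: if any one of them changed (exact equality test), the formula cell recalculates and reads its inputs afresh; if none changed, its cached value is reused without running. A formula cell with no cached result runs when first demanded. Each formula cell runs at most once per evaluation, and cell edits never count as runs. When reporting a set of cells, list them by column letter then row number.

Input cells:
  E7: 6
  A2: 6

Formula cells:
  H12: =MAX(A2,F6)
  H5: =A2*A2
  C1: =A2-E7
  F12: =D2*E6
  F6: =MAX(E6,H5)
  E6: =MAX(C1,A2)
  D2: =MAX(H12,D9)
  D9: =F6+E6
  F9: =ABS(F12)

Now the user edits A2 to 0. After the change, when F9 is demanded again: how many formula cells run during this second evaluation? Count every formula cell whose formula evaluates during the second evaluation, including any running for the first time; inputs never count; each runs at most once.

Initial pass — values computed on the first demand:
  C1 = 6 - 6 = 0
  E6 = MAX(0, 6) = 6
  H5 = 6 * 6 = 36
  F6 = MAX(6, 36) = 36
  D9 = 36 + 6 = 42
  H12 = MAX(6, 36) = 36
  D2 = MAX(36, 42) = 42
  F12 = 42 * 6 = 252
  F9 = ABS(252) = 252

Second demand — change propagation:
  C1: re-runs because A2 6->0; new result -6.
  E6: re-runs because C1 0->-6; A2 6->0; new result 0.
  H5: re-runs because A2 6->0; A2 6->0; new result 0.
  F6: re-runs because E6 6->0; H5 36->0; new result 0.
  D9: re-runs because F6 36->0; E6 6->0; new result 0.
  H12: re-runs because A2 6->0; F6 36->0; new result 0.
  D2: re-runs because H12 36->0; D9 42->0; new result 0.
  F12: re-runs because D2 42->0; E6 6->0; new result 0.
  F9: re-runs because F12 252->0; new result 0.

Run set: C1, D2, D9, E6, F6, F9, F12, H5, H12 (9 run).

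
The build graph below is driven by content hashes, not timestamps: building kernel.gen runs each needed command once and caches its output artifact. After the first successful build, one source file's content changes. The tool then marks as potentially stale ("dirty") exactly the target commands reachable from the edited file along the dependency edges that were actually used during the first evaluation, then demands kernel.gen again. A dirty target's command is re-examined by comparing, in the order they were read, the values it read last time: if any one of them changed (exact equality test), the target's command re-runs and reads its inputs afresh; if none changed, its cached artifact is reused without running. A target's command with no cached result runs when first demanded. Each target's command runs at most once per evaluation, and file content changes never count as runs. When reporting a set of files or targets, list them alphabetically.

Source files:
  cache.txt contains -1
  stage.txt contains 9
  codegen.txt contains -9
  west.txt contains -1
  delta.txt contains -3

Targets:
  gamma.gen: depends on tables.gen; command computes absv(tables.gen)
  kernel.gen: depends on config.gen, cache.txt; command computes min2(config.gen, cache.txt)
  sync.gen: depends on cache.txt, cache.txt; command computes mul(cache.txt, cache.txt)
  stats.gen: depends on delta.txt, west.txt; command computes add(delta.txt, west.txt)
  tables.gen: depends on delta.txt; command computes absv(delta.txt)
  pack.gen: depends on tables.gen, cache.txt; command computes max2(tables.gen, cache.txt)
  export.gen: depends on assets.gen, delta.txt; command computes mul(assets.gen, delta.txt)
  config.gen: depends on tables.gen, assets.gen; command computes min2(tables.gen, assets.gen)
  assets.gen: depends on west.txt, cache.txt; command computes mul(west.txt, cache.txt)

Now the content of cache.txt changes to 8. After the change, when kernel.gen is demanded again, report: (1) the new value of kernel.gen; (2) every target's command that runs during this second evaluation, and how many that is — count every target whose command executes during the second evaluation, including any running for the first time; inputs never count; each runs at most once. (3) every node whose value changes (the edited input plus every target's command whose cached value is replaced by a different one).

Initial pass — values computed on the first demand:
  assets.gen = mul(-1, -1) = 1
  tables.gen = absv(-3) = 3
  config.gen = min2(3, 1) = 1
  kernel.gen = min2(1, -1) = -1

Second demand — change propagation:
  assets.gen: re-runs because cache.txt -1->8; new result -8.
  config.gen: re-runs because assets.gen 1->-8; new result -8.
  kernel.gen: re-runs because config.gen 1->-8; cache.txt -1->8; new result -8.

kernel.gen now evaluates to -8.
Run set: assets.gen, config.gen, kernel.gen (3 run).
Changed values: assets.gen, cache.txt, config.gen, kernel.gen.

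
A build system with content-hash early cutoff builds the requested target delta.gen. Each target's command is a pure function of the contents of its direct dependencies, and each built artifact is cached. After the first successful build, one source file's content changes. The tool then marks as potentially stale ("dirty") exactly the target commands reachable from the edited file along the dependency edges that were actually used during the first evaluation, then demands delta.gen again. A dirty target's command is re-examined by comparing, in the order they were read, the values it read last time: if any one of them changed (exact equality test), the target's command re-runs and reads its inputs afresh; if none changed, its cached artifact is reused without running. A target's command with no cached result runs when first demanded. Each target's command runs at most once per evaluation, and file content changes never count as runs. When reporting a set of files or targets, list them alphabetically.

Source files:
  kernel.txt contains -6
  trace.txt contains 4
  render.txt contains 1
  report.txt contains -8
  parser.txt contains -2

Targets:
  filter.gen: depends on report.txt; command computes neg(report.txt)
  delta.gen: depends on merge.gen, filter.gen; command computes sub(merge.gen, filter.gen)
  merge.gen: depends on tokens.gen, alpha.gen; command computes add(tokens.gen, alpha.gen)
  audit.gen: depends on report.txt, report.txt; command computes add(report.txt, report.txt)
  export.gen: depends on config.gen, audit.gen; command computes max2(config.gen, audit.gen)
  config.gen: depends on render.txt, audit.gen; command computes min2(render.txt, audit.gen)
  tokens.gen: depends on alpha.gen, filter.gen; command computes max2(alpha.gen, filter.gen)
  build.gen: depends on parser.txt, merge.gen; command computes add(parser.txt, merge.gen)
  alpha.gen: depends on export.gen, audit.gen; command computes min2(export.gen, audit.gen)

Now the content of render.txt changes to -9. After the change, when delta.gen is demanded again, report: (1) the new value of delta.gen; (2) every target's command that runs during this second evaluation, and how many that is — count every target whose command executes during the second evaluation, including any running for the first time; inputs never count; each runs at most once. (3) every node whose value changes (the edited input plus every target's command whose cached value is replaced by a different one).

First evaluation (everything demanded from the output):
  audit.gen = add(-8, -8) = -16
  config.gen = min2(1, -16) = -16
  export.gen = max2(-16, -16) = -16
  alpha.gen = min2(-16, -16) = -16
  filter.gen = neg(-8) = 8
  tokens.gen = max2(-16, 8) = 8
  merge.gen = add(8, -16) = -8
  delta.gen = sub(-8, 8) = -16

Propagation after the edit:
  config.gen: runs — render.txt 1->-9; result -16 (same value as before).
  export.gen: checked — values it read are unchanged (config.gen unchanged, audit.gen unchanged); reused cached -16 without running.
  alpha.gen: checked — values it read are unchanged (export.gen unchanged, audit.gen unchanged); reused cached -16 without running.
  tokens.gen: checked — values it read are unchanged (alpha.gen unchanged, filter.gen unchanged); reused cached 8 without running.
  merge.gen: checked — values it read are unchanged (tokens.gen unchanged, alpha.gen unchanged); reused cached -8 without running.
  delta.gen: checked — values it read are unchanged (merge.gen unchanged, filter.gen unchanged); reused cached -16 without running.

Key observation: the change is absorbed at config.gen — it re-runs but produces the same value, and the output's value is unchanged.

New value of delta.gen: -16.
Target commands that run: config.gen — 1 in total.
Values that change: render.txt.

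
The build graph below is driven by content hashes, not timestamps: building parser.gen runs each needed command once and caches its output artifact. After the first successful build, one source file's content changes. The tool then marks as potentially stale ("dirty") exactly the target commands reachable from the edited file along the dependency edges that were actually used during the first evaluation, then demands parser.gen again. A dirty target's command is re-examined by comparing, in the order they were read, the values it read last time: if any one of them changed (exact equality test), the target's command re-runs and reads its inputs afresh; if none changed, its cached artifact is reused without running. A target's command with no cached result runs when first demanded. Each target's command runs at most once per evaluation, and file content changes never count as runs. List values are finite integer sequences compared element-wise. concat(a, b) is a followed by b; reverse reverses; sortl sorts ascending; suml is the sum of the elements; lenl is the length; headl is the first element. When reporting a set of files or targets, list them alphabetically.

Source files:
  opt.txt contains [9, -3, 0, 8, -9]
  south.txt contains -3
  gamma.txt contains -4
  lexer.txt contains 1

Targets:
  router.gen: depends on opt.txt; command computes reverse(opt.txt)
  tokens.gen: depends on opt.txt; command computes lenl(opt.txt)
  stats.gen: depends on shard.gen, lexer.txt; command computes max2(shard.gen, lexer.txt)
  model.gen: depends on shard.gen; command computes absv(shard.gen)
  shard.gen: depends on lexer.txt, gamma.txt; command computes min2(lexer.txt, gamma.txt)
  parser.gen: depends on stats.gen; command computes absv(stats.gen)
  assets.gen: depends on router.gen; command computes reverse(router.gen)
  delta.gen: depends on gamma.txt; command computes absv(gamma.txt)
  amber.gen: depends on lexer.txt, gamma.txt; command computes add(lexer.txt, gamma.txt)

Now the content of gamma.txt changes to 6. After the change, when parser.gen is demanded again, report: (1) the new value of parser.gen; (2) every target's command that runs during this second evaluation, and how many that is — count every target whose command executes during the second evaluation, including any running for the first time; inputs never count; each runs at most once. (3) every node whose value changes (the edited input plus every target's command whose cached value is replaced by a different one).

parser.gen now evaluates to 1.
Run set: shard.gen, stats.gen (2 run).
Changed values: gamma.txt, shard.gen.
The important point: stats.gen recomputes to an identical value, and the output ends up unchanged.

Initial pass — values computed on the first demand:
  shard.gen = min2(1, -4) = -4
  stats.gen = max2(-4, 1) = 1
  parser.gen = absv(1) = 1

Second demand — change propagation:
  shard.gen: re-runs because gamma.txt -4->6; new result 1.
  stats.gen: re-runs because shard.gen -4->1; new result 1 (unchanged).
  parser.gen: re-examined; everything it read last time is the same (stats.gen unchanged) — cache 1 kept, no run.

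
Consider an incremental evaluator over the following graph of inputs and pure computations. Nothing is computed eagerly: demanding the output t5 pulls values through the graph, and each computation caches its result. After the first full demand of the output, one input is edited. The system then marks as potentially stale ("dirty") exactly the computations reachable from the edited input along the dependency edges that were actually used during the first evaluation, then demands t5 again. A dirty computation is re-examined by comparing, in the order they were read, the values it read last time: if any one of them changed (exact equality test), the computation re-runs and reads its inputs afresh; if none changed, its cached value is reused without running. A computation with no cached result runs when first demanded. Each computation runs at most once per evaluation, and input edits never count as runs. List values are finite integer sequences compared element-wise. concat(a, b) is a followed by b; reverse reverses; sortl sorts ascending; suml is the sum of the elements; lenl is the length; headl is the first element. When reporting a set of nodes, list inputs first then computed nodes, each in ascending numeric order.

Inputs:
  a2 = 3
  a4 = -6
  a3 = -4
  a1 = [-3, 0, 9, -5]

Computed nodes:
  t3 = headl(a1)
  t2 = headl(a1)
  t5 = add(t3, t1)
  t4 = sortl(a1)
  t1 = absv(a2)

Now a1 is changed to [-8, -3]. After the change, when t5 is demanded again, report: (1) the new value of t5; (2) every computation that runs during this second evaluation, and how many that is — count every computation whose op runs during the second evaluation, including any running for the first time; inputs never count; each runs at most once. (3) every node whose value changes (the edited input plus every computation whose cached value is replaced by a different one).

Initial pass — values computed on the first demand:
  t1 = absv(3) = 3
  t3 = headl([-3, 0, 9, -5]) = -3
  t5 = add(-3, 3) = 0

Second demand — change propagation:
  t3: re-runs because a1 [-3, 0, 9, -5]->[-8, -3]; new result -8.
  t5: re-runs because t3 -3->-8; new result -5.

t5 now evaluates to -5.
Run set: t3, t5 (2 run).
Changed values: a1, t3, t5.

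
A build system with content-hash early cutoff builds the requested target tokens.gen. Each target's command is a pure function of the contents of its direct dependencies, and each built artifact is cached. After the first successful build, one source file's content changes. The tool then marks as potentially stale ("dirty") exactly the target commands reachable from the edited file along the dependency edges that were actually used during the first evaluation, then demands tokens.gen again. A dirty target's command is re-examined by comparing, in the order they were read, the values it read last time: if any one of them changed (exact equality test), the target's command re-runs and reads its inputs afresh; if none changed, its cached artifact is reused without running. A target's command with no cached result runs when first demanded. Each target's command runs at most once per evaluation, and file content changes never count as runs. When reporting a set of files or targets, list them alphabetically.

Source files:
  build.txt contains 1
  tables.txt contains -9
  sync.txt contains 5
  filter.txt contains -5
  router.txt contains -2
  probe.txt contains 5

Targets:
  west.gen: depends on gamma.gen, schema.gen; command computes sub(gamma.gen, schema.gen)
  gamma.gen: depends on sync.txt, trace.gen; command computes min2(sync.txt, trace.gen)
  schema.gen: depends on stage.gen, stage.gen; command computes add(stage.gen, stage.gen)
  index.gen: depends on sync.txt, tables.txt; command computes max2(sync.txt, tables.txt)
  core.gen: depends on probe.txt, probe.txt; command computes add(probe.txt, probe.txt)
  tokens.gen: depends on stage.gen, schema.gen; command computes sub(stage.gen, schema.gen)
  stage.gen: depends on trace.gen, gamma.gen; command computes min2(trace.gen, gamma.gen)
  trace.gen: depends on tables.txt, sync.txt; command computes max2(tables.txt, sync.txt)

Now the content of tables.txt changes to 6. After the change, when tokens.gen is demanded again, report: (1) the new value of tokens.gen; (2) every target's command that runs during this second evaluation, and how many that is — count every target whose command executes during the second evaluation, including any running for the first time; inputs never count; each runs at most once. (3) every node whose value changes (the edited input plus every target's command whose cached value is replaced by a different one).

New value of tokens.gen: -5.
Target commands that run: gamma.gen, stage.gen, trace.gen — 3 in total.
Values that change: tables.txt, trace.gen.
Key observation: the cutoff stops propagation at schema.gen — its inputs' values are unchanged, so it reuses its cache.

First evaluation (everything demanded from the output):
  trace.gen = max2(-9, 5) = 5
  gamma.gen = min2(5, 5) = 5
  stage.gen = min2(5, 5) = 5
  schema.gen = add(5, 5) = 10
  tokens.gen = sub(5, 10) = -5

Propagation after the edit:
  trace.gen: runs — tables.txt -9->6; result 6.
  gamma.gen: runs — trace.gen 5->6; result 5 (same value as before).
  stage.gen: runs — trace.gen 5->6; result 5 (same value as before).
  schema.gen: checked — values it read are unchanged (stage.gen unchanged, stage.gen unchanged); reused cached 10 without running.
  tokens.gen: checked — values it read are unchanged (stage.gen unchanged, schema.gen unchanged); reused cached -5 without running.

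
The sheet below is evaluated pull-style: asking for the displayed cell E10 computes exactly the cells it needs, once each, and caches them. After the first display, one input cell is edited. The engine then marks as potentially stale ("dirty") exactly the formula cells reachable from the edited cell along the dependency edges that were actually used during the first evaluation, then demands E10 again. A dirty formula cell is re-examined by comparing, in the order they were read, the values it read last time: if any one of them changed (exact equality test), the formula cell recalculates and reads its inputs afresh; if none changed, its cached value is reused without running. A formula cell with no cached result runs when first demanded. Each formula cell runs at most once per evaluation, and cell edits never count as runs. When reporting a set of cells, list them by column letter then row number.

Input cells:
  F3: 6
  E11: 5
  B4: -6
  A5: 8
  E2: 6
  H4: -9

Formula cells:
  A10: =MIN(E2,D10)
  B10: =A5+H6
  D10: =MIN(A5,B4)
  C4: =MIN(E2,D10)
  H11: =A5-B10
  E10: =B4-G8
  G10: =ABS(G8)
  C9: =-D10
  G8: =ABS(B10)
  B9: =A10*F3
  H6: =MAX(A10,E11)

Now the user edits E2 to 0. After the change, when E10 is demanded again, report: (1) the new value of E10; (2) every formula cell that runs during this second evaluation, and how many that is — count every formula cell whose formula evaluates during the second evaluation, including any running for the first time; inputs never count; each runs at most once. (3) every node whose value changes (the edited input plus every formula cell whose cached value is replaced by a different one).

Demanding E10 again yields -19.
1 formula cells run: A10.
The nodes whose values change: E2.
Note the absorption at A10: it re-runs yet its value is the same, leaving the output's value untouched.

First demand of the output computes:
  D10 = MIN(8, -6) = -6
  A10 = MIN(6, -6) = -6
  H6 = MAX(-6, 5) = 5
  B10 = 8 + 5 = 13
  G8 = ABS(13) = 13
  E10 = -6 - 13 = -19

After the edit, cleaning proceeds:
  A10: a read changed (E2 6->0) — executes, giving -6 — identical to its old value.
  H6: dirty, but its reads are unchanged (A10 unchanged, E11 unchanged); cached 5 stands.
  B10: dirty, but its reads are unchanged (A5 unchanged, H6 unchanged); cached 13 stands.
  G8: dirty, but its reads are unchanged (B10 unchanged); cached 13 stands.
  E10: dirty, but its reads are unchanged (B4 unchanged, G8 unchanged); cached -19 stands.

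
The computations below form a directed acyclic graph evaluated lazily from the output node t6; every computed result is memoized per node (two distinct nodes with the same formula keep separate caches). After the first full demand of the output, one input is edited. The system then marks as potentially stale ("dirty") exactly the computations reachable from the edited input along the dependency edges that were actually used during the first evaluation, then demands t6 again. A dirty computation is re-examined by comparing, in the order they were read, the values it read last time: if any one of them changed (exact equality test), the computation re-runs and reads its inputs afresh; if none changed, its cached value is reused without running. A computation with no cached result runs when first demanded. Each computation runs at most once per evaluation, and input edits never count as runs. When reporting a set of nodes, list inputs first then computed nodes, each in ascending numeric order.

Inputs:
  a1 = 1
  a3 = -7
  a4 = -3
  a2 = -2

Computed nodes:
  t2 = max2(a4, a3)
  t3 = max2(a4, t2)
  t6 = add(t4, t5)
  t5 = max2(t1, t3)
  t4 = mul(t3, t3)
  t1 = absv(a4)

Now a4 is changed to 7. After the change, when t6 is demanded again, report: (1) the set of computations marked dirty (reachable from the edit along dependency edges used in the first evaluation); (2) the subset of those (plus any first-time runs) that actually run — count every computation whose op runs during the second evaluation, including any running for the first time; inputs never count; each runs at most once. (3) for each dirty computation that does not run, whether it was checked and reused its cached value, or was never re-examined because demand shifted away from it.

The edit dirties: t1, t2, t3, t4, t5, t6.
6 computations run: t1, t2, t3, t4, t5, t6.
No dirty computation escaped a run.

First demand of the output computes:
  t1 = absv(-3) = 3
  t2 = max2(-3, -7) = -3
  t3 = max2(-3, -3) = -3
  t4 = mul(-3, -3) = 9
  t5 = max2(3, -3) = 3
  t6 = add(9, 3) = 12

After the edit, cleaning proceeds:
  t1: a read changed (a4 -3->7) — executes, giving 7.
  t2: a read changed (a4 -3->7) — executes, giving 7.
  t3: a read changed (a4 -3->7; t2 -3->7) — executes, giving 7.
  t4: a read changed (t3 -3->7; t3 -3->7) — executes, giving 49.
  t5: a read changed (t1 3->7; t3 -3->7) — executes, giving 7.
  t6: a read changed (t4 9->49; t5 3->7) — executes, giving 56.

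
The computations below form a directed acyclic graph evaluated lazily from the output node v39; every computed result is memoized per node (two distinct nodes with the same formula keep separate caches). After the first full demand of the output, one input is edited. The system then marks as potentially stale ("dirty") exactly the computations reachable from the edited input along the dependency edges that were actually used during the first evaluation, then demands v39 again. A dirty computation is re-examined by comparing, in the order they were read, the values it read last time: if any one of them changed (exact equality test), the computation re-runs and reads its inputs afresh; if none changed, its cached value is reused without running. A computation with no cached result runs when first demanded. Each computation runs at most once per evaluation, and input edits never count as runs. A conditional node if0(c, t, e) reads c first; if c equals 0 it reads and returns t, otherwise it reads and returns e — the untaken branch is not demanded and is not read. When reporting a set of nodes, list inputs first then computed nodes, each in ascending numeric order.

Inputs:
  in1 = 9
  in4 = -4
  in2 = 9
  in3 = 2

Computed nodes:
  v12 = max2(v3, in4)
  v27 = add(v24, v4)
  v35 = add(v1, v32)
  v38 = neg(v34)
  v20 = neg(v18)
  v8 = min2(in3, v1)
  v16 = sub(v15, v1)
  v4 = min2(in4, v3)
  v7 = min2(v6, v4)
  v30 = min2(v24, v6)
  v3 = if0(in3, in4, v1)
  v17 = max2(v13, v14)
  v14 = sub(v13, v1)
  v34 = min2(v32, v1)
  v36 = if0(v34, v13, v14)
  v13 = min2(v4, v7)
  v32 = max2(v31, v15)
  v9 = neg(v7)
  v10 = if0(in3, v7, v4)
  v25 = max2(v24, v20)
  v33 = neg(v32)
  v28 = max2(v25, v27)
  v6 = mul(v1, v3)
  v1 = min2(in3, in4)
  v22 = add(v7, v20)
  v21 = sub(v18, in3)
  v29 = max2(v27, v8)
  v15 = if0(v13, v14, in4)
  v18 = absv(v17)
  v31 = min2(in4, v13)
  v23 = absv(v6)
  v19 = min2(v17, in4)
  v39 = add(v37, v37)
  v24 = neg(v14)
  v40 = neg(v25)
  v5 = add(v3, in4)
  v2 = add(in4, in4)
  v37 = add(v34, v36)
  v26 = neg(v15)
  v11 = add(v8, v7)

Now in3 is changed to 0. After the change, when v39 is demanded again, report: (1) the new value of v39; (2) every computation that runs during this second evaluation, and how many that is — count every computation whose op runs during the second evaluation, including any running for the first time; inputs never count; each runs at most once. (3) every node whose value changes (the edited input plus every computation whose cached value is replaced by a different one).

Demanding v39 again yields -8.
2 computations run: v1, v3.
The nodes whose values change: in3.
Note where the cutoff bites: v4 is checked, finds nothing changed, and keeps its cache.

First demand of the output computes:
  v1 = min2(2, -4) = -4
  v3 = if0(in3=2 -> else branch v1) = -4
  v4 = min2(-4, -4) = -4
  v6 = mul(-4, -4) = 16
  v7 = min2(16, -4) = -4
  v13 = min2(-4, -4) = -4
  v14 = sub(-4, -4) = 0
  v15 = if0(v13=-4 -> else branch in4) = -4
  v31 = min2(-4, -4) = -4
  v32 = max2(-4, -4) = -4
  v34 = min2(-4, -4) = -4
  v36 = if0(v34=-4 -> else branch v14) = 0
  v37 = add(-4, 0) = -4
  v39 = add(-4, -4) = -8

After the edit, cleaning proceeds:
  v1: a read changed (in3 2->0) — executes, giving -4 — identical to its old value.
  v3: a read changed (in3 2->0) — executes, giving -4 — identical to its old value.
  v4: dirty, but its reads are unchanged (in4 unchanged, v3 unchanged); cached -4 stands.
  v6: dirty, but its reads are unchanged (v1 unchanged, v3 unchanged); cached 16 stands.
  v7: dirty, but its reads are unchanged (v6 unchanged, v4 unchanged); cached -4 stands.
  v13: dirty, but its reads are unchanged (v4 unchanged, v7 unchanged); cached -4 stands.
  v14: dirty, but its reads are unchanged (v13 unchanged, v1 unchanged); cached 0 stands.
  v15: dirty, but its reads are unchanged (v13 unchanged, in4 unchanged); cached -4 stands.
  v31: dirty, but its reads are unchanged (in4 unchanged, v13 unchanged); cached -4 stands.
  v32: dirty, but its reads are unchanged (v31 unchanged, v15 unchanged); cached -4 stands.
  v34: dirty, but its reads are unchanged (v32 unchanged, v1 unchanged); cached -4 stands.
  v36: dirty, but its reads are unchanged (v34 unchanged, v14 unchanged); cached 0 stands.
  v37: dirty, but its reads are unchanged (v34 unchanged, v36 unchanged); cached -4 stands.
  v39: dirty, but its reads are unchanged (v37 unchanged, v37 unchanged); cached -8 stands.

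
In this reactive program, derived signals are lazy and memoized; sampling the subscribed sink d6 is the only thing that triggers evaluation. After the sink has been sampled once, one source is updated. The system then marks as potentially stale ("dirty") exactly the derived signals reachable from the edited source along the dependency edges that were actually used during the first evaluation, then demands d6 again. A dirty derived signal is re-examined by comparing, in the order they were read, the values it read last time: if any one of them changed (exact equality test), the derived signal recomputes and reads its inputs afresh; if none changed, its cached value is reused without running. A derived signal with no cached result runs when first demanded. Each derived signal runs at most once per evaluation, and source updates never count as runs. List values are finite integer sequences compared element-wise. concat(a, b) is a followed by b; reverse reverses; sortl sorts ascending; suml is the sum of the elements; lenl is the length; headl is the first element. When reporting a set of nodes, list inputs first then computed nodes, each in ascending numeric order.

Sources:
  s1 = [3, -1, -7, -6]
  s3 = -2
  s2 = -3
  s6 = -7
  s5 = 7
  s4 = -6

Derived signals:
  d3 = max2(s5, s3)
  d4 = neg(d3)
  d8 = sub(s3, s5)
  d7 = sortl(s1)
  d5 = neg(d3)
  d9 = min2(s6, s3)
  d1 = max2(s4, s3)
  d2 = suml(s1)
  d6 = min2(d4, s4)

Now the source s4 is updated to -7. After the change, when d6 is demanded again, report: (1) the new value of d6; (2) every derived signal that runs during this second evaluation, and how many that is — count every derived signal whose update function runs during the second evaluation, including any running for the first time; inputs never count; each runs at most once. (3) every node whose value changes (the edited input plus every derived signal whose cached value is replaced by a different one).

First demand of the output computes:
  d3 = max2(7, -2) = 7
  d4 = neg(7) = -7
  d6 = min2(-7, -6) = -7

After the edit, cleaning proceeds:
  d6: a read changed (s4 -6->-7) — executes, giving -7 — identical to its old value.

Demanding d6 again yields -7.
1 derived signals run: d6.
The nodes whose values change: s4.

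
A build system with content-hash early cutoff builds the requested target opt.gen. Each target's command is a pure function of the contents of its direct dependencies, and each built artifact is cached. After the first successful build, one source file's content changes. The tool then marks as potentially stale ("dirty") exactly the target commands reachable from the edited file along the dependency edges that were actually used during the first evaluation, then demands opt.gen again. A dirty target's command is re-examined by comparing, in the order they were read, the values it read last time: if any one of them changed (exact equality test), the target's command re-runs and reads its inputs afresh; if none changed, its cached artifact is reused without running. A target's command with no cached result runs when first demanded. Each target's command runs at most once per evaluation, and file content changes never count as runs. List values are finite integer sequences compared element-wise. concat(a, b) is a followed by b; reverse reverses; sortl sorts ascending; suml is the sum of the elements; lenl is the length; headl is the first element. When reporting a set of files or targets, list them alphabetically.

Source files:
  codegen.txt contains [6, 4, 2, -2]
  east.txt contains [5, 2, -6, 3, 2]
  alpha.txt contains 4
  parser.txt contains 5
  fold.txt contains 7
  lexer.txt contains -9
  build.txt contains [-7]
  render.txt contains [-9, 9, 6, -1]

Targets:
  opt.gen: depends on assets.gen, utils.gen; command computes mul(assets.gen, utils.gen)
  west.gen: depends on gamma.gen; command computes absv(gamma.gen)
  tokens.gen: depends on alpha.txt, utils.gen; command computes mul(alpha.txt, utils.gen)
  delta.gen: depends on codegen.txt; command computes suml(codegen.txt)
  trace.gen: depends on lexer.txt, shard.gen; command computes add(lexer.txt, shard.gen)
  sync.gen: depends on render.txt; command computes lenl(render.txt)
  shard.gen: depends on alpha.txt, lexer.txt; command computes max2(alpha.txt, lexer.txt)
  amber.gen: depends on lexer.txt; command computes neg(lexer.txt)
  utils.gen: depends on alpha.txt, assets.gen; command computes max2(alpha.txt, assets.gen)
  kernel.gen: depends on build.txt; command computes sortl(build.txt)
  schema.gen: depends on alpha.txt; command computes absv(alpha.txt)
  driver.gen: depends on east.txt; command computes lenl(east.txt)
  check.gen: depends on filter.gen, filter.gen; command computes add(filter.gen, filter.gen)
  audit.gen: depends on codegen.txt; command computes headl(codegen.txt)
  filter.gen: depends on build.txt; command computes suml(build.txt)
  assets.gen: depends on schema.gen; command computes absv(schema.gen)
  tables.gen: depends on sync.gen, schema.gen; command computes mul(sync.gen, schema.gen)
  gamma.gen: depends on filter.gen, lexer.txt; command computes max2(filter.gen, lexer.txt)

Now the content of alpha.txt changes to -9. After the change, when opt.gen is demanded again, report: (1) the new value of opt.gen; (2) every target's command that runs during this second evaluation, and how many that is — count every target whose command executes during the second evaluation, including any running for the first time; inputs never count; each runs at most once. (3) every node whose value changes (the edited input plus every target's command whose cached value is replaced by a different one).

First evaluation (everything demanded from the output):
  schema.gen = absv(4) = 4
  assets.gen = absv(4) = 4
  utils.gen = max2(4, 4) = 4
  opt.gen = mul(4, 4) = 16

Propagation after the edit:
  schema.gen: runs — alpha.txt 4->-9; result 9.
  assets.gen: runs — schema.gen 4->9; result 9.
  utils.gen: runs — alpha.txt 4->-9; assets.gen 4->9; result 9.
  opt.gen: runs — assets.gen 4->9; utils.gen 4->9; result 81.

New value of opt.gen: 81.
Target commands that run: assets.gen, opt.gen, schema.gen, utils.gen — 4 in total.
Values that change: alpha.txt, assets.gen, opt.gen, schema.gen, utils.gen.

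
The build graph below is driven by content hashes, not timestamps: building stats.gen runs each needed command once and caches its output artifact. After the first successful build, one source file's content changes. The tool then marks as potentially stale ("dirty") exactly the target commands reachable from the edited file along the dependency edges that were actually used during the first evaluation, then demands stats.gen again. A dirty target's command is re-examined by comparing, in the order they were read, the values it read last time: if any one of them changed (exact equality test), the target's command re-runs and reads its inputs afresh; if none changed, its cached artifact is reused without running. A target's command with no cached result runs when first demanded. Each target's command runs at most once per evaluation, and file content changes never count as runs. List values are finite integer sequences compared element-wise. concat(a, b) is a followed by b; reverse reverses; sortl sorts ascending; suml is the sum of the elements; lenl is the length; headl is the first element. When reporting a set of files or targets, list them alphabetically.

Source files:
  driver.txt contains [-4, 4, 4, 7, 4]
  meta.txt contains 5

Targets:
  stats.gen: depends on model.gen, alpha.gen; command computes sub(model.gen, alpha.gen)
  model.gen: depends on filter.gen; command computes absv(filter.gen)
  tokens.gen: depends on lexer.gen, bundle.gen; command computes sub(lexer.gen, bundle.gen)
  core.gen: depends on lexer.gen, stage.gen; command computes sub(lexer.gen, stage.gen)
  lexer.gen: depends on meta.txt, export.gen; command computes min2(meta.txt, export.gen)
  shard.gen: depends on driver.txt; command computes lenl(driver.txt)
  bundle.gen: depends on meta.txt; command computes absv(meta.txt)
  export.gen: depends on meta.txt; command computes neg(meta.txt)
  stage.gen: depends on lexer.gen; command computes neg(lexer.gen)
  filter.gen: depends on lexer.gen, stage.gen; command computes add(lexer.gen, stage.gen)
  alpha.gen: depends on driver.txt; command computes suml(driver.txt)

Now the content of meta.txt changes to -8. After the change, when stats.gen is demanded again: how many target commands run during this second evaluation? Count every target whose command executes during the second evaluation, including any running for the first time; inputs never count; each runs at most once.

Initial pass — values computed on the first demand:
  alpha.gen = suml([-4, 4, 4, 7, 4]) = 15
  export.gen = neg(5) = -5
  lexer.gen = min2(5, -5) = -5
  stage.gen = neg(-5) = 5
  filter.gen = add(-5, 5) = 0
  model.gen = absv(0) = 0
  stats.gen = sub(0, 15) = -15

Second demand — change propagation:
  export.gen: re-runs because meta.txt 5->-8; new result 8.
  lexer.gen: re-runs because meta.txt 5->-8; export.gen -5->8; new result -8.
  stage.gen: re-runs because lexer.gen -5->-8; new result 8.
  filter.gen: re-runs because lexer.gen -5->-8; stage.gen 5->8; new result 0 (unchanged).
  model.gen: re-examined; everything it read last time is the same (filter.gen unchanged) — cache 0 kept, no run.
  stats.gen: re-examined; everything it read last time is the same (model.gen unchanged, alpha.gen unchanged) — cache -15 kept, no run.

The important point: filter.gen recomputes to an identical value, and the output ends up unchanged.

Run set: export.gen, filter.gen, lexer.gen, stage.gen (4 run).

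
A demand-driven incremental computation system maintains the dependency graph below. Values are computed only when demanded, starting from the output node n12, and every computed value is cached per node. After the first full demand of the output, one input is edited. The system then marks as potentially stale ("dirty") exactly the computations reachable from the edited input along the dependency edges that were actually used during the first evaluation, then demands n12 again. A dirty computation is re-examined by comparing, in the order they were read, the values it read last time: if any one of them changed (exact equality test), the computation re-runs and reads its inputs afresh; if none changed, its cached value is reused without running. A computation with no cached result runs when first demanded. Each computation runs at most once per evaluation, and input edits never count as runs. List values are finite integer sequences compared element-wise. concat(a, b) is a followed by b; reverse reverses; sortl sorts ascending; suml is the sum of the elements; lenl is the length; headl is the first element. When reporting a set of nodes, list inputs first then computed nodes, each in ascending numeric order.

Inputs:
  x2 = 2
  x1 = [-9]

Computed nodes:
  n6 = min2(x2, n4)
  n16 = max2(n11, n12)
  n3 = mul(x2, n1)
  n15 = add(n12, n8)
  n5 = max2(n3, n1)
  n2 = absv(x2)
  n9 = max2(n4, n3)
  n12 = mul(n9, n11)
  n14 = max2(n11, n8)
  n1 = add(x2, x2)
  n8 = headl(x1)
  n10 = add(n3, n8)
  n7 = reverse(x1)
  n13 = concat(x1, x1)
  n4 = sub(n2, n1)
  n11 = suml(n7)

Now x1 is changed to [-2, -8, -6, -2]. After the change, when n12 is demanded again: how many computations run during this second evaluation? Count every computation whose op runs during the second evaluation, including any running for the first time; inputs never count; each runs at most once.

Computations that run: n7, n11, n12 — 3 in total.

First evaluation (everything demanded from the output):
  n1 = add(2, 2) = 4
  n2 = absv(2) = 2
  n3 = mul(2, 4) = 8
  n4 = sub(2, 4) = -2
  n7 = reverse([-9]) = [-9]
  n9 = max2(-2, 8) = 8
  n11 = suml([-9]) = -9
  n12 = mul(8, -9) = -72

Propagation after the edit:
  n7: runs — x1 [-9]->[-2, -8, -6, -2]; result [-2, -6, -8, -2].
  n11: runs — n7 [-9]->[-2, -6, -8, -2]; result -18.
  n12: runs — n11 -9->-18; result -144.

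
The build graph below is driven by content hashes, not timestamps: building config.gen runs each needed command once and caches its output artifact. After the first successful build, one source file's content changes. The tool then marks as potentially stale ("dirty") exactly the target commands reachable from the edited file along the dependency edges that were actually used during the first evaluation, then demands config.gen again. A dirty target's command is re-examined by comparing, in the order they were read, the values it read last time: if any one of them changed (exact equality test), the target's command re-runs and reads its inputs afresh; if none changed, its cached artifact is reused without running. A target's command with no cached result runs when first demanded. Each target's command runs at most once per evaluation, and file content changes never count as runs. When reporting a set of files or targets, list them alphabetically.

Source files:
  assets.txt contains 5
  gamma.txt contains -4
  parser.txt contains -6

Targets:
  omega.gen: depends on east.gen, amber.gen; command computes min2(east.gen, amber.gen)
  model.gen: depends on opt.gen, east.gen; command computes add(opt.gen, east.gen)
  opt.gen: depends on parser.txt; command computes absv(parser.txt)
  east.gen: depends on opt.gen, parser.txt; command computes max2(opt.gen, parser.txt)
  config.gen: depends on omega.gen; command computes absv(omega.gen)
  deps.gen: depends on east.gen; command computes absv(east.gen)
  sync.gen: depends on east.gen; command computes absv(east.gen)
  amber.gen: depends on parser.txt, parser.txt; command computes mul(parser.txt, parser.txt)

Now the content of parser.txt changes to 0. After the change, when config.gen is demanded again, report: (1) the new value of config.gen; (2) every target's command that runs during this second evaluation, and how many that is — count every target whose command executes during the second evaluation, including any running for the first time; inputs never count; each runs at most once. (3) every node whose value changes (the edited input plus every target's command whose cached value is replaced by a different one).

config.gen now evaluates to 0.
Run set: amber.gen, config.gen, east.gen, omega.gen, opt.gen (5 run).
Changed values: amber.gen, config.gen, east.gen, omega.gen, opt.gen, parser.txt.

Initial pass — values computed on the first demand:
  amber.gen = mul(-6, -6) = 36
  opt.gen = absv(-6) = 6
  east.gen = max2(6, -6) = 6
  omega.gen = min2(6, 36) = 6
  config.gen = absv(6) = 6

Second demand — change propagation:
  amber.gen: re-runs because parser.txt -6->0; parser.txt -6->0; new result 0.
  opt.gen: re-runs because parser.txt -6->0; new result 0.
  east.gen: re-runs because opt.gen 6->0; parser.txt -6->0; new result 0.
  omega.gen: re-runs because east.gen 6->0; amber.gen 36->0; new result 0.
  config.gen: re-runs because omega.gen 6->0; new result 0.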